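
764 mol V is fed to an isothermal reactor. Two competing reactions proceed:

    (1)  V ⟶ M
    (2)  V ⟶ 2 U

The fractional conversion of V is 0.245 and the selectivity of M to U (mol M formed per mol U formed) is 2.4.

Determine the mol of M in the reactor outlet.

Conversion of V: V consumed = 0.245 × 764 = 187.2 mol = 1ξ₁ + 1ξ₂.
Selectivity: 1ξ₁ / (2ξ₂) = 2.4 → ξ₁ = 4.8 ξ₂.
Substitute: (1·4.8 + 1) ξ₂ = 187.2 → ξ₂ = 32.27 mol, ξ₁ = 154.9 mol.
Outlet amounts (n = n₀ + Σ ν·ξ):
  V: 764 − 1(154.9) − 1(32.27) = 576.8
  M: 0 + 1(154.9) = 154.9
  U: 0 + 2(32.27) = 64.54

155 mol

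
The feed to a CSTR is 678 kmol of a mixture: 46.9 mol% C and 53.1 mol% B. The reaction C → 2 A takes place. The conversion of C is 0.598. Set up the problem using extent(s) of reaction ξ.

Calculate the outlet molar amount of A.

C reacted = 0.598 × 318 = 190.2 kmol; ν_C = −1, so ξ = 190.2/1 = 190.2 kmol.
Outlet amounts (n = n₀ + ν ξ):
  C: 318 − 1(190.2) = 127.8
  A: 0 + 2(190.2) = 380.3
  B: 360 (inert)

380 kmol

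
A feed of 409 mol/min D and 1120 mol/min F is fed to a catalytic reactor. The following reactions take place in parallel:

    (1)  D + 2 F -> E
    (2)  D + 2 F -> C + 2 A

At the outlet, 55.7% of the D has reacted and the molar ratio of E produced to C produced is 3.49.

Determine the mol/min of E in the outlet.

177 mol/min

Conversion of D: D consumed = 0.557 × 409 = 227.8 mol/min = 1ξ₁ + 1ξ₂.
Selectivity: 1ξ₁ / (1ξ₂) = 3.49 → ξ₁ = 3.49 ξ₂.
Substitute: (1·3.49 + 1) ξ₂ = 227.8 → ξ₂ = 50.74 mol/min, ξ₁ = 177.1 mol/min.
Outlet amounts (n = n₀ + Σ ν·ξ):
  D: 409 − 1(177.1) − 1(50.74) = 181.2
  F: 1120 − 2(177.1) − 2(50.74) = 664.4
  E: 0 + 1(177.1) = 177.1
  C: 0 + 1(50.74) = 50.74
  A: 0 + 2(50.74) = 101.5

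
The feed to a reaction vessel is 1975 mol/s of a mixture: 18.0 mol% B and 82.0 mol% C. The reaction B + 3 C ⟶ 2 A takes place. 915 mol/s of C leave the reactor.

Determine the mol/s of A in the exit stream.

470 mol/s

For C: n = n₀ − 3ξ → 915 = 1620 − 3ξ, giving ξ = 234.8 mol/s.
Outlet amounts (n = n₀ + ν ξ):
  B: 355.5 − 1(234.8) = 120.7
  C: 1620 − 3(234.8) = 915
  A: 0 + 2(234.8) = 469.7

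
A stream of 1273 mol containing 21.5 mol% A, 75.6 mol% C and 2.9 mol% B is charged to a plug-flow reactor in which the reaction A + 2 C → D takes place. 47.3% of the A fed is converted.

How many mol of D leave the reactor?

A reacted = 0.473 × 273.7 = 129.5 mol; ν_A = −1, so ξ = 129.5/1 = 129.5 mol.
Outlet amounts (n = n₀ + ν ξ):
  A: 273.7 − 1(129.5) = 144.2
  C: 962.4 − 2(129.5) = 703.5
  D: 0 + 1(129.5) = 129.5
  B: 36.92 (inert)

129 mol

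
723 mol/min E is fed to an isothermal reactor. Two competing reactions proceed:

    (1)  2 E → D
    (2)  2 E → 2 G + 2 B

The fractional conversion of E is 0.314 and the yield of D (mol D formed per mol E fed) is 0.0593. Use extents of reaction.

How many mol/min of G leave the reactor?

141 mol/min

Yield of D: 1ξ₁ / 723 = 0.0593 → ξ₁ = 42.87 mol/min.
Conversion of E: 2ξ₁ + 2ξ₂ = 0.314 × 723 = 227 → ξ₂ = 70.64 mol/min.
Outlet amounts (n = n₀ + Σ ν·ξ):
  E: 723 − 2(42.87) − 2(70.64) = 496
  D: 0 + 1(42.87) = 42.87
  G: 0 + 2(70.64) = 141.3
  B: 0 + 2(70.64) = 141.3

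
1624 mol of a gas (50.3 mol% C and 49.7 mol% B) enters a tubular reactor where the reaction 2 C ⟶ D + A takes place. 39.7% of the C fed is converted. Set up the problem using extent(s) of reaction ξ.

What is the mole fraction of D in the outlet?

0.0998

C reacted = 0.397 × 816.9 = 324.3 mol; ν_C = −2, so ξ = 324.3/2 = 162.1 mol.
Outlet amounts (n = n₀ + ν ξ):
  C: 816.9 − 2(162.1) = 492.6
  D: 0 + 1(162.1) = 162.1
  A: 0 + 1(162.1) = 162.1
  B: 807.1 (inert)
Total out = 1624 mol; y_D = 162.1 / 1624 = 0.09985.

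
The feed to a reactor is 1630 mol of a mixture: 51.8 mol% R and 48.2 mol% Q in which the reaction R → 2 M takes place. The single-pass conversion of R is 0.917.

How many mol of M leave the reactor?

1550 mol

R reacted = 0.917 × 844.3 = 774.3 mol; ν_R = −1, so ξ = 774.3/1 = 774.3 mol.
Outlet amounts (n = n₀ + ν ξ):
  R: 844.3 − 1(774.3) = 70.08
  M: 0 + 2(774.3) = 1549
  Q: 785.7 (inert)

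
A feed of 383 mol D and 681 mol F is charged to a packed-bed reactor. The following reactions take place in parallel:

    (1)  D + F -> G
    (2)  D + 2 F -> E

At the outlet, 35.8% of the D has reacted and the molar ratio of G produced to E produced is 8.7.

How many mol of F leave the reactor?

Conversion of D: D consumed = 0.358 × 383 = 137.1 mol = 1ξ₁ + 1ξ₂.
Selectivity: 1ξ₁ / (1ξ₂) = 8.7 → ξ₁ = 8.7 ξ₂.
Substitute: (1·8.7 + 1) ξ₂ = 137.1 → ξ₂ = 14.14 mol, ξ₁ = 123 mol.
Outlet amounts (n = n₀ + Σ ν·ξ):
  D: 383 − 1(123) − 1(14.14) = 245.9
  F: 681 − 1(123) − 2(14.14) = 529.8
  G: 0 + 1(123) = 123
  E: 0 + 1(14.14) = 14.14

530 mol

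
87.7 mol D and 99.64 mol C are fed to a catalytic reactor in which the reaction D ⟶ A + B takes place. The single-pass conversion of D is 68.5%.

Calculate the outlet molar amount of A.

60.1 mol

D reacted = 0.685 × 87.7 = 60.07 mol; ν_D = −1, so ξ = 60.07/1 = 60.07 mol.
Outlet amounts (n = n₀ + ν ξ):
  D: 87.7 − 1(60.07) = 27.63
  A: 0 + 1(60.07) = 60.07
  B: 0 + 1(60.07) = 60.07
  C: 99.64 (inert)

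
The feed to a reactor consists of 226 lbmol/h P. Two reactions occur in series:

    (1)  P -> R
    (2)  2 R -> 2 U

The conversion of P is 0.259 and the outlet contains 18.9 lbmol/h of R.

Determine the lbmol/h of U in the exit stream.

Conversion of P: P consumed = 1ξ₁ = 0.259 × 226 → ξ₁ = 58.53 lbmol/h.
R balance: n_R = 0 + 1ξ₁ − 2ξ₂ = 18.9 → ξ₂ = (1·58.53 − 18.9)/2 = 19.82 lbmol/h.
Outlet amounts (n = n₀ + Σ ν·ξ):
  P: 226 − 1(58.53) = 167.5
  R: 0 + 1(58.53) − 2(19.82) = 18.9
  U: 0 + 2(19.82) = 39.63

39.6 lbmol/h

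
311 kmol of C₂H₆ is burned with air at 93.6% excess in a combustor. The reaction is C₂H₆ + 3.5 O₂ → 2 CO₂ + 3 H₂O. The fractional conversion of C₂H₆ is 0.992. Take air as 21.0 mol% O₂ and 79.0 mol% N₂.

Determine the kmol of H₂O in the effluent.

Stoichiometric O₂ = 3.5 × 311 = 1088 kmol; O₂ fed = 1088 × 1.936 = 2107 kmol.
N₂ fed = 2107 × 79/21 = 7928 kmol.
Fuel reacted = 0.992 × 311 → ξ = 308.5 kmol.
Outlet (n = n₀ + ν ξ):
  C₂H₆: 311 − 1(308.5) = 2.488
  O₂: 2107 − 3.5(308.5) = 1028
  N₂: 7928 (inert)
  CO₂: 0 + 2(308.5) = 617
  H₂O: 0 + 3(308.5) = 925.5

926 kmol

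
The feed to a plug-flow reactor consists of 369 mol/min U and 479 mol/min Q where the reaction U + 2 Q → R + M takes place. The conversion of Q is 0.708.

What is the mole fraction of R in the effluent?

0.25

Q reacted = 0.708 × 479 = 339.1 mol/min; ν_Q = −2, so ξ = 339.1/2 = 169.6 mol/min.
Outlet amounts (n = n₀ + ν ξ):
  U: 369 − 1(169.6) = 199.4
  Q: 479 − 2(169.6) = 139.9
  R: 0 + 1(169.6) = 169.6
  M: 0 + 1(169.6) = 169.6
Total out = 678.4 mol/min; y_R = 169.6 / 678.4 = 0.2499.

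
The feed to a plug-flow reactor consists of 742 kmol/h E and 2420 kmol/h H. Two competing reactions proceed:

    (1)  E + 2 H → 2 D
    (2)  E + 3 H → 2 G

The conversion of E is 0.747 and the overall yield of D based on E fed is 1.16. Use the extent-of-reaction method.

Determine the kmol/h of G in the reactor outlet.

248 kmol/h

Yield of D: 2ξ₁ / 742 = 1.16 → ξ₁ = 430.4 kmol/h.
Conversion of E: 1ξ₁ + 1ξ₂ = 0.747 × 742 = 554.3 → ξ₂ = 123.9 kmol/h.
Outlet amounts (n = n₀ + Σ ν·ξ):
  E: 742 − 1(430.4) − 1(123.9) = 187.7
  H: 2420 − 2(430.4) − 3(123.9) = 1188
  D: 0 + 2(430.4) = 860.7
  G: 0 + 2(123.9) = 247.8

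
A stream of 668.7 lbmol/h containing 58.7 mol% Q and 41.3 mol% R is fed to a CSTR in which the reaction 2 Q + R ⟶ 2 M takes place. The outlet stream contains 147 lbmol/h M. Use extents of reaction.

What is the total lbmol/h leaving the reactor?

595 lbmol/h

For M: n = n₀ + 2ξ → 147 = 0 + 2ξ, giving ξ = 73.5 lbmol/h.
Outlet amounts (n = n₀ + ν ξ):
  Q: 392.5 − 2(73.5) = 245.5
  R: 276.2 − 1(73.5) = 202.7
  M: 0 + 2(73.5) = 147
Total out = 245.5 + 202.7 + 147 = 595.2 lbmol/h.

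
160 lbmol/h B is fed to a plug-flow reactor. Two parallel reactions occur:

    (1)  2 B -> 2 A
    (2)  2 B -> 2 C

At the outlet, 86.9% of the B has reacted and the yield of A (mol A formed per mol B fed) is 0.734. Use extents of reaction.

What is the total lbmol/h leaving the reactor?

Yield of A: 2ξ₁ / 160 = 0.734 → ξ₁ = 58.72 lbmol/h.
Conversion of B: 2ξ₁ + 2ξ₂ = 0.869 × 160 = 139 → ξ₂ = 10.8 lbmol/h.
Outlet amounts (n = n₀ + Σ ν·ξ):
  B: 160 − 2(58.72) − 2(10.8) = 20.96
  A: 0 + 2(58.72) = 117.4
  C: 0 + 2(10.8) = 21.6
Total out = 20.96 + 117.4 + 21.6 = 160 lbmol/h.

160 lbmol/h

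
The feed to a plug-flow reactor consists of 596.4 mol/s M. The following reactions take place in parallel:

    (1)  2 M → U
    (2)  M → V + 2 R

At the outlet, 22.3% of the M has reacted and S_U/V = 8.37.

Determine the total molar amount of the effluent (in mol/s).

Conversion of M: M consumed = 0.223 × 596.4 = 133 mol/s = 2ξ₁ + 1ξ₂.
Selectivity: 1ξ₁ / (1ξ₂) = 8.37 → ξ₁ = 8.37 ξ₂.
Substitute: (2·8.37 + 1) ξ₂ = 133 → ξ₂ = 7.497 mol/s, ξ₁ = 62.75 mol/s.
Outlet amounts (n = n₀ + Σ ν·ξ):
  M: 596.4 − 2(62.75) − 1(7.497) = 463.4
  U: 0 + 1(62.75) = 62.75
  V: 0 + 1(7.497) = 7.497
  R: 0 + 2(7.497) = 14.99
Total out = 463.4 + 62.75 + 7.497 + 14.99 = 548.6 mol/s.

549 mol/s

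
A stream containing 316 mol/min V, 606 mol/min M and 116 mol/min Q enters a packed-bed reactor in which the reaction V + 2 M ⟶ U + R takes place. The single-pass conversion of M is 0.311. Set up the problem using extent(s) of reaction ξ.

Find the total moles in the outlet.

944 mol/min

M reacted = 0.311 × 606 = 188.5 mol/min; ν_M = −2, so ξ = 188.5/2 = 94.23 mol/min.
Outlet amounts (n = n₀ + ν ξ):
  V: 316 − 1(94.23) = 221.8
  M: 606 − 2(94.23) = 417.5
  U: 0 + 1(94.23) = 94.23
  R: 0 + 1(94.23) = 94.23
  Q: 116 (inert)
Total out = 221.8 + 417.5 + 94.23 + 94.23 + 116 = 943.8 mol/min.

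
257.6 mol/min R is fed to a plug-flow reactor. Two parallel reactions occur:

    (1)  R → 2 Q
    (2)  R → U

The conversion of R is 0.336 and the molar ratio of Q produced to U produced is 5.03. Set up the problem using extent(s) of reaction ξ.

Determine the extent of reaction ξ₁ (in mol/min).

ξ₁ = 61.9 mol/min

Conversion of R: R consumed = 0.336 × 257.6 = 86.55 mol/min = 1ξ₁ + 1ξ₂.
Selectivity: 2ξ₁ / (1ξ₂) = 5.03 → ξ₁ = 2.515 ξ₂.
Substitute: (1·2.515 + 1) ξ₂ = 86.55 → ξ₂ = 24.62 mol/min, ξ₁ = 61.93 mol/min.
Outlet amounts (n = n₀ + Σ ν·ξ):
  R: 257.6 − 1(61.93) − 1(24.62) = 171
  Q: 0 + 2(61.93) = 123.9
  U: 0 + 1(24.62) = 24.62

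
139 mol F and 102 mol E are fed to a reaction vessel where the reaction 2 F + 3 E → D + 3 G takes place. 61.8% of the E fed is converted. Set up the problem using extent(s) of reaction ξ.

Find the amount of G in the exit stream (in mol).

E reacted = 0.618 × 102 = 63.04 mol; ν_E = −3, so ξ = 63.04/3 = 21.01 mol.
Outlet amounts (n = n₀ + ν ξ):
  F: 139 − 2(21.01) = 96.98
  E: 102 − 3(21.01) = 38.96
  D: 0 + 1(21.01) = 21.01
  G: 0 + 3(21.01) = 63.04

63 mol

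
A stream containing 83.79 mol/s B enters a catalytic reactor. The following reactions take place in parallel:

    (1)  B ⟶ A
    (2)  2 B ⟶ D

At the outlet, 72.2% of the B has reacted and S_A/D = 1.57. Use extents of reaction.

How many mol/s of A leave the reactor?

26.6 mol/s

Conversion of B: B consumed = 0.722 × 83.79 = 60.5 mol/s = 1ξ₁ + 2ξ₂.
Selectivity: 1ξ₁ / (1ξ₂) = 1.57 → ξ₁ = 1.57 ξ₂.
Substitute: (1·1.57 + 2) ξ₂ = 60.5 → ξ₂ = 16.95 mol/s, ξ₁ = 26.6 mol/s.
Outlet amounts (n = n₀ + Σ ν·ξ):
  B: 83.79 − 1(26.6) − 2(16.95) = 23.29
  A: 0 + 1(26.6) = 26.6
  D: 0 + 1(16.95) = 16.95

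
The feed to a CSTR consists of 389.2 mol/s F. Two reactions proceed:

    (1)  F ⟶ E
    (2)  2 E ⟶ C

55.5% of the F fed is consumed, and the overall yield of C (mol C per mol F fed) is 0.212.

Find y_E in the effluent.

0.166

Conversion of F: F consumed = 1ξ₁ = 0.555 × 389.2 → ξ₁ = 216 mol/s.
Yield of C: 1ξ₂ / 389.2 = 0.212 → ξ₂ = 82.51 mol/s.
Outlet amounts (n = n₀ + Σ ν·ξ):
  F: 389.2 − 1(216) = 173.2
  E: 0 + 1(216) − 2(82.51) = 50.99
  C: 0 + 1(82.51) = 82.51
Total out = 306.7 mol/s; y_E = 50.99 / 306.7 = 0.1662.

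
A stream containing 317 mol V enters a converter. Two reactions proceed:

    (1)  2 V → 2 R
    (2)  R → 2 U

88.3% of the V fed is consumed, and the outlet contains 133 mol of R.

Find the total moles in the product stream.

Conversion of V: V consumed = 2ξ₁ = 0.883 × 317 → ξ₁ = 140 mol.
R balance: n_R = 0 + 2ξ₁ − 1ξ₂ = 133 → ξ₂ = (2·140 − 133)/1 = 146.9 mol.
Outlet amounts (n = n₀ + Σ ν·ξ):
  V: 317 − 2(140) = 37.09
  R: 0 + 2(140) − 1(146.9) = 133
  U: 0 + 2(146.9) = 293.8
Total out = 37.09 + 133 + 293.8 = 463.9 mol.

464 mol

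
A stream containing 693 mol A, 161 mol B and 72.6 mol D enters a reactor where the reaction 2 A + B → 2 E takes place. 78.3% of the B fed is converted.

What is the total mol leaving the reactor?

801 mol

B reacted = 0.783 × 161 = 126.1 mol; ν_B = −1, so ξ = 126.1/1 = 126.1 mol.
Outlet amounts (n = n₀ + ν ξ):
  A: 693 − 2(126.1) = 440.9
  B: 161 − 1(126.1) = 34.94
  E: 0 + 2(126.1) = 252.1
  D: 72.6 (inert)
Total out = 440.9 + 34.94 + 252.1 + 72.6 = 800.5 mol.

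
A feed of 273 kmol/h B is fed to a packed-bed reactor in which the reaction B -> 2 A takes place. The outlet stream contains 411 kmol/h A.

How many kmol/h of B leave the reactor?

67.5 kmol/h

For A: n = n₀ + 2ξ → 411 = 0 + 2ξ, giving ξ = 205.5 kmol/h.
Outlet amounts (n = n₀ + ν ξ):
  B: 273 − 1(205.5) = 67.5
  A: 0 + 2(205.5) = 411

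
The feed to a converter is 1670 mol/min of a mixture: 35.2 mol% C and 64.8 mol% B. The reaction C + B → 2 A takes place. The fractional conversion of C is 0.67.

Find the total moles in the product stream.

C reacted = 0.67 × 587.8 = 393.9 mol/min; ν_C = −1, so ξ = 393.9/1 = 393.9 mol/min.
Outlet amounts (n = n₀ + ν ξ):
  C: 587.8 − 1(393.9) = 194
  B: 1082 − 1(393.9) = 688.3
  A: 0 + 2(393.9) = 787.7
Total out = 194 + 688.3 + 787.7 = 1670 mol/min.

1670 mol/min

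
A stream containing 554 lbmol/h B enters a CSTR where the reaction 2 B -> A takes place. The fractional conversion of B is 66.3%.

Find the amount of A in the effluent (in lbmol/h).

184 lbmol/h

B reacted = 0.663 × 554 = 367.3 lbmol/h; ν_B = −2, so ξ = 367.3/2 = 183.7 lbmol/h.
Outlet amounts (n = n₀ + ν ξ):
  B: 554 − 2(183.7) = 186.7
  A: 0 + 1(183.7) = 183.7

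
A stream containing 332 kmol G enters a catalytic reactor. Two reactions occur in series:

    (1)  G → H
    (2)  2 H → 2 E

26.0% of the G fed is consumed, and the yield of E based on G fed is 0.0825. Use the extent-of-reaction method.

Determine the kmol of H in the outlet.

Conversion of G: G consumed = 1ξ₁ = 0.26 × 332 → ξ₁ = 86.32 kmol.
Yield of E: 2ξ₂ / 332 = 0.0825 → ξ₂ = 13.7 kmol.
Outlet amounts (n = n₀ + Σ ν·ξ):
  G: 332 − 1(86.32) = 245.7
  H: 0 + 1(86.32) − 2(13.7) = 58.93
  E: 0 + 2(13.7) = 27.39

58.9 kmol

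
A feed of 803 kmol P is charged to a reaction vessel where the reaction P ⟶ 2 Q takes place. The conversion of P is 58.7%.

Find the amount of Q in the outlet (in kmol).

943 kmol

P reacted = 0.587 × 803 = 471.4 kmol; ν_P = −1, so ξ = 471.4/1 = 471.4 kmol.
Outlet amounts (n = n₀ + ν ξ):
  P: 803 − 1(471.4) = 331.6
  Q: 0 + 2(471.4) = 942.7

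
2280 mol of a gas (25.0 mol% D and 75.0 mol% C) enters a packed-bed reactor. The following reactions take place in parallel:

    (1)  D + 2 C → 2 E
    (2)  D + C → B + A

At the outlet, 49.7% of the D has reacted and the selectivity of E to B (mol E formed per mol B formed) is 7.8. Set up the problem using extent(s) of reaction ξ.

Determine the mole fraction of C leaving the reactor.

0.585

Conversion of D: D consumed = 0.497 × 570 = 283.3 mol = 1ξ₁ + 1ξ₂.
Selectivity: 2ξ₁ / (1ξ₂) = 7.8 → ξ₁ = 3.9 ξ₂.
Substitute: (1·3.9 + 1) ξ₂ = 283.3 → ξ₂ = 57.81 mol, ξ₁ = 225.5 mol.
Outlet amounts (n = n₀ + Σ ν·ξ):
  D: 570 − 1(225.5) − 1(57.81) = 286.7
  C: 1710 − 2(225.5) − 1(57.81) = 1201
  E: 0 + 2(225.5) = 451
  B: 0 + 1(57.81) = 57.81
  A: 0 + 1(57.81) = 57.81
Total out = 2055 mol; y_C = 1201 / 2055 = 0.5847.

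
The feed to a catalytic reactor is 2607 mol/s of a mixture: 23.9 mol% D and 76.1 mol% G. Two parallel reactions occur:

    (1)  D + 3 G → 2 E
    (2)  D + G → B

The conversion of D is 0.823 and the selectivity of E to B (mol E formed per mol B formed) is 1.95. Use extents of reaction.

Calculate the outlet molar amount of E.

Conversion of D: D consumed = 0.823 × 623.1 = 512.8 mol/s = 1ξ₁ + 1ξ₂.
Selectivity: 2ξ₁ / (1ξ₂) = 1.95 → ξ₁ = 0.975 ξ₂.
Substitute: (1·0.975 + 1) ξ₂ = 512.8 → ξ₂ = 259.6 mol/s, ξ₁ = 253.1 mol/s.
Outlet amounts (n = n₀ + Σ ν·ξ):
  D: 623.1 − 1(253.1) − 1(259.6) = 110.3
  G: 1984 − 3(253.1) − 1(259.6) = 964.8
  E: 0 + 2(253.1) = 506.3
  B: 0 + 1(259.6) = 259.6

506 mol/s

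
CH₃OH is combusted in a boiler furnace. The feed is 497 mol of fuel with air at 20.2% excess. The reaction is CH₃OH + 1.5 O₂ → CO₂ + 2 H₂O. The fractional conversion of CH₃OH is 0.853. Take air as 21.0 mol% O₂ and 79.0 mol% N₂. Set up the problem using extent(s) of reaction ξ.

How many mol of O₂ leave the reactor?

260 mol

Stoichiometric O₂ = 1.5 × 497 = 745.5 mol; O₂ fed = 745.5 × 1.202 = 896.1 mol.
N₂ fed = 896.1 × 79/21 = 3371 mol.
Fuel reacted = 0.853 × 497 → ξ = 423.9 mol.
Outlet (n = n₀ + ν ξ):
  CH₃OH: 497 − 1(423.9) = 73.06
  O₂: 896.1 − 1.5(423.9) = 260.2
  N₂: 3371 (inert)
  CO₂: 0 + 1(423.9) = 423.9
  H₂O: 0 + 2(423.9) = 847.9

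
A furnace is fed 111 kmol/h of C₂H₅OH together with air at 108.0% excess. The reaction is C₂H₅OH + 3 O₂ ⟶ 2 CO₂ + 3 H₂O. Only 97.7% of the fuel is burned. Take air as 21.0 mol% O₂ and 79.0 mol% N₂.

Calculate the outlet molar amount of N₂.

2610 kmol/h

Stoichiometric O₂ = 3 × 111 = 333 kmol/h; O₂ fed = 333 × 2.080 = 692.6 kmol/h.
N₂ fed = 692.6 × 79/21 = 2606 kmol/h.
Fuel reacted = 0.977 × 111 → ξ = 108.4 kmol/h.
Outlet (n = n₀ + ν ξ):
  C₂H₅OH: 111 − 1(108.4) = 2.553
  O₂: 692.6 − 3(108.4) = 367.3
  N₂: 2606 (inert)
  CO₂: 0 + 2(108.4) = 216.9
  H₂O: 0 + 3(108.4) = 325.3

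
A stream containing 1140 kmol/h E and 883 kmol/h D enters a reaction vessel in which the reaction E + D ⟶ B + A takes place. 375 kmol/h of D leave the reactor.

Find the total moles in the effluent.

For D: n = n₀ − 1ξ → 375 = 883 − 1ξ, giving ξ = 508 kmol/h.
Outlet amounts (n = n₀ + ν ξ):
  E: 1140 − 1(508) = 632
  D: 883 − 1(508) = 375
  B: 0 + 1(508) = 508
  A: 0 + 1(508) = 508
Total out = 632 + 375 + 508 + 508 = 2023 kmol/h.

2020 kmol/h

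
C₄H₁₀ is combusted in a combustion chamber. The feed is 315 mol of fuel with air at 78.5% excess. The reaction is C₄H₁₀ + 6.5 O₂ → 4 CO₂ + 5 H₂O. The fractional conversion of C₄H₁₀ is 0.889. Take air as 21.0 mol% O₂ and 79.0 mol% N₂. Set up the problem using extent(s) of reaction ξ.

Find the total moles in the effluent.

18100 mol

Stoichiometric O₂ = 6.5 × 315 = 2048 mol; O₂ fed = 2048 × 1.785 = 3655 mol.
N₂ fed = 3655 × 79/21 = 13750 mol.
Fuel reacted = 0.889 × 315 → ξ = 280 mol.
Outlet (n = n₀ + ν ξ):
  C₄H₁₀: 315 − 1(280) = 34.96
  O₂: 3655 − 6.5(280) = 1835
  N₂: 13750 (inert)
  CO₂: 0 + 4(280) = 1120
  H₂O: 0 + 5(280) = 1400
Total out = 34.96 + 1835 + 13750 + 1120 + 1400 = 18140 mol.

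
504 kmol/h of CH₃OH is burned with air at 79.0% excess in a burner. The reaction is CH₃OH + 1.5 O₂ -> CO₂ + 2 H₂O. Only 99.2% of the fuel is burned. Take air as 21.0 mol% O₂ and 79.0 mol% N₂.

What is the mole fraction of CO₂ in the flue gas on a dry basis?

Stoichiometric O₂ = 1.5 × 504 = 756 kmol/h; O₂ fed = 756 × 1.790 = 1353 kmol/h.
N₂ fed = 1353 × 79/21 = 5091 kmol/h.
Fuel reacted = 0.992 × 504 → ξ = 500 kmol/h.
Outlet (n = n₀ + ν ξ):
  CH₃OH: 504 − 1(500) = 4.032
  O₂: 1353 − 1.5(500) = 603.3
  N₂: 5091 (inert)
  CO₂: 0 + 1(500) = 500
  H₂O: 0 + 2(500) = 999.9
Dry total = 6198 kmol/h; y_CO₂ (dry) = 500 / 6198 = 0.08067.

0.0807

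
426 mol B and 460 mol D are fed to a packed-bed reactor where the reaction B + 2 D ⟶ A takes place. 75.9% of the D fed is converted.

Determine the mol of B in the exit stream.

251 mol

D reacted = 0.759 × 460 = 349.1 mol; ν_D = −2, so ξ = 349.1/2 = 174.6 mol.
Outlet amounts (n = n₀ + ν ξ):
  B: 426 − 1(174.6) = 251.4
  D: 460 − 2(174.6) = 110.9
  A: 0 + 1(174.6) = 174.6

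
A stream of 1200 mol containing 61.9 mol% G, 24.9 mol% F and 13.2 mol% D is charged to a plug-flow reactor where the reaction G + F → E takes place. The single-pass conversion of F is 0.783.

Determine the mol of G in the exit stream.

509 mol

F reacted = 0.783 × 298.8 = 234 mol; ν_F = −1, so ξ = 234/1 = 234 mol.
Outlet amounts (n = n₀ + ν ξ):
  G: 742.8 − 1(234) = 508.8
  F: 298.8 − 1(234) = 64.84
  E: 0 + 1(234) = 234
  D: 158.4 (inert)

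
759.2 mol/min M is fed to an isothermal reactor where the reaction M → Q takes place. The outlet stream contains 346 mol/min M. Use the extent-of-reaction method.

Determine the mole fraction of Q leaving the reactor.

For M: n = n₀ − 1ξ → 346 = 759.2 − 1ξ, giving ξ = 413.2 mol/min.
Outlet amounts (n = n₀ + ν ξ):
  M: 759.2 − 1(413.2) = 346
  Q: 0 + 1(413.2) = 413.2
Total out = 759.2 mol/min; y_Q = 413.2 / 759.2 = 0.5443.

0.544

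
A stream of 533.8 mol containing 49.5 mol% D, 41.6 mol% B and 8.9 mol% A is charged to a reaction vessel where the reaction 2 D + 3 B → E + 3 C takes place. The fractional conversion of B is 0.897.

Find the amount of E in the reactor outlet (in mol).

B reacted = 0.897 × 222.1 = 199.2 mol; ν_B = −3, so ξ = 199.2/3 = 66.4 mol.
Outlet amounts (n = n₀ + ν ξ):
  D: 264.2 − 2(66.4) = 131.4
  B: 222.1 − 3(66.4) = 22.87
  E: 0 + 1(66.4) = 66.4
  C: 0 + 3(66.4) = 199.2
  A: 47.51 (inert)

66.4 mol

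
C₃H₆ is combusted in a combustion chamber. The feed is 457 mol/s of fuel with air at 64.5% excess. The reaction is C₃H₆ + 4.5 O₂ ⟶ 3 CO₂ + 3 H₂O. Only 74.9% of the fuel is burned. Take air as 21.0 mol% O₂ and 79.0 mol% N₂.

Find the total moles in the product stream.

16700 mol/s

Stoichiometric O₂ = 4.5 × 457 = 2056 mol/s; O₂ fed = 2056 × 1.645 = 3383 mol/s.
N₂ fed = 3383 × 79/21 = 12730 mol/s.
Fuel reacted = 0.749 × 457 → ξ = 342.3 mol/s.
Outlet (n = n₀ + ν ξ):
  C₃H₆: 457 − 1(342.3) = 114.7
  O₂: 3383 − 4.5(342.3) = 1843
  N₂: 12730 (inert)
  CO₂: 0 + 3(342.3) = 1027
  H₂O: 0 + 3(342.3) = 1027
Total out = 114.7 + 1843 + 12730 + 1027 + 1027 = 16740 mol/s.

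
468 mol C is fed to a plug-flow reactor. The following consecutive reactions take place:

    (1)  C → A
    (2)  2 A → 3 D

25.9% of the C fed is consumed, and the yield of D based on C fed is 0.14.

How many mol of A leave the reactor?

Conversion of C: C consumed = 1ξ₁ = 0.259 × 468 → ξ₁ = 121.2 mol.
Yield of D: 3ξ₂ / 468 = 0.14 → ξ₂ = 21.84 mol.
Outlet amounts (n = n₀ + Σ ν·ξ):
  C: 468 − 1(121.2) = 346.8
  A: 0 + 1(121.2) − 2(21.84) = 77.53
  D: 0 + 3(21.84) = 65.52

77.5 mol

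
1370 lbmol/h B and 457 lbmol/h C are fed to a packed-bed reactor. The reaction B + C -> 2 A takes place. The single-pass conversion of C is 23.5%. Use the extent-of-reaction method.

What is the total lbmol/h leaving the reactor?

1830 lbmol/h

C reacted = 0.235 × 457 = 107.4 lbmol/h; ν_C = −1, so ξ = 107.4/1 = 107.4 lbmol/h.
Outlet amounts (n = n₀ + ν ξ):
  B: 1370 − 1(107.4) = 1263
  C: 457 − 1(107.4) = 349.6
  A: 0 + 2(107.4) = 214.8
Total out = 1263 + 349.6 + 214.8 = 1827 lbmol/h.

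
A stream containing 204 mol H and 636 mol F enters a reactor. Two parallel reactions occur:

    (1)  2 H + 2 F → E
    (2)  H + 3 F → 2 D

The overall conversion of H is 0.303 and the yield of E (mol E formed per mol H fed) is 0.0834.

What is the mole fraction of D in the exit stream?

0.0758

Yield of E: 1ξ₁ / 204 = 0.0834 → ξ₁ = 17.01 mol.
Conversion of H: 2ξ₁ + 1ξ₂ = 0.303 × 204 = 61.81 → ξ₂ = 27.78 mol.
Outlet amounts (n = n₀ + Σ ν·ξ):
  H: 204 − 2(17.01) − 1(27.78) = 142.2
  F: 636 − 2(17.01) − 3(27.78) = 518.6
  E: 0 + 1(17.01) = 17.01
  D: 0 + 2(27.78) = 55.57
Total out = 733.4 mol; y_D = 55.57 / 733.4 = 0.07577.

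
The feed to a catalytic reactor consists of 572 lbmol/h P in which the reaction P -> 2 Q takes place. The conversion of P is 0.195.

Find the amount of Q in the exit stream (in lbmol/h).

P reacted = 0.195 × 572 = 111.5 lbmol/h; ν_P = −1, so ξ = 111.5/1 = 111.5 lbmol/h.
Outlet amounts (n = n₀ + ν ξ):
  P: 572 − 1(111.5) = 460.5
  Q: 0 + 2(111.5) = 223.1

223 lbmol/h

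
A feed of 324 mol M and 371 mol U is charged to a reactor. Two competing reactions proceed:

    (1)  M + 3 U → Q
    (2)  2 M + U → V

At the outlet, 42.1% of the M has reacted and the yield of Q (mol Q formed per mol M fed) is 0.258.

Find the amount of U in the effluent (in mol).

Yield of Q: 1ξ₁ / 324 = 0.258 → ξ₁ = 83.59 mol.
Conversion of M: 1ξ₁ + 2ξ₂ = 0.421 × 324 = 136.4 → ξ₂ = 26.41 mol.
Outlet amounts (n = n₀ + Σ ν·ξ):
  M: 324 − 1(83.59) − 2(26.41) = 187.6
  U: 371 − 3(83.59) − 1(26.41) = 93.82
  Q: 0 + 1(83.59) = 83.59
  V: 0 + 1(26.41) = 26.41

93.8 mol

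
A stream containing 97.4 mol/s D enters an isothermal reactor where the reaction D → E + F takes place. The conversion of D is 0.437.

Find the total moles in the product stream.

140 mol/s

D reacted = 0.437 × 97.4 = 42.56 mol/s; ν_D = −1, so ξ = 42.56/1 = 42.56 mol/s.
Outlet amounts (n = n₀ + ν ξ):
  D: 97.4 − 1(42.56) = 54.84
  E: 0 + 1(42.56) = 42.56
  F: 0 + 1(42.56) = 42.56
Total out = 54.84 + 42.56 + 42.56 = 140 mol/s.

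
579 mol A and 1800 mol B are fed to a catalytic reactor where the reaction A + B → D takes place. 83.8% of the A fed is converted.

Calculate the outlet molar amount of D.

A reacted = 0.838 × 579 = 485.2 mol; ν_A = −1, so ξ = 485.2/1 = 485.2 mol.
Outlet amounts (n = n₀ + ν ξ):
  A: 579 − 1(485.2) = 93.8
  B: 1800 − 1(485.2) = 1315
  D: 0 + 1(485.2) = 485.2

485 mol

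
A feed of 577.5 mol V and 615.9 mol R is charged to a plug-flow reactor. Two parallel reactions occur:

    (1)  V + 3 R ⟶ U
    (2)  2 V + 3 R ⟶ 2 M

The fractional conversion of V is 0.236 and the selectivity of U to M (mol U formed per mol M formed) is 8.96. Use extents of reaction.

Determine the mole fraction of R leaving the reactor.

0.283

Conversion of V: V consumed = 0.236 × 577.5 = 136.3 mol = 1ξ₁ + 2ξ₂.
Selectivity: 1ξ₁ / (2ξ₂) = 8.96 → ξ₁ = 17.92 ξ₂.
Substitute: (1·17.92 + 2) ξ₂ = 136.3 → ξ₂ = 6.842 mol, ξ₁ = 122.6 mol.
Outlet amounts (n = n₀ + Σ ν·ξ):
  V: 577.5 − 1(122.6) − 2(6.842) = 441.2
  R: 615.9 − 3(122.6) − 3(6.842) = 227.6
  U: 0 + 1(122.6) = 122.6
  M: 0 + 2(6.842) = 13.68
Total out = 805.1 mol; y_R = 227.6 / 805.1 = 0.2827.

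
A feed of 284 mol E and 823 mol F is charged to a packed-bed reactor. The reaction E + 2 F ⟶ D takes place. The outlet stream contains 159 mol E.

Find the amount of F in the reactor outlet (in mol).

573 mol

For E: n = n₀ − 1ξ → 159 = 284 − 1ξ, giving ξ = 125 mol.
Outlet amounts (n = n₀ + ν ξ):
  E: 284 − 1(125) = 159
  F: 823 − 2(125) = 573
  D: 0 + 1(125) = 125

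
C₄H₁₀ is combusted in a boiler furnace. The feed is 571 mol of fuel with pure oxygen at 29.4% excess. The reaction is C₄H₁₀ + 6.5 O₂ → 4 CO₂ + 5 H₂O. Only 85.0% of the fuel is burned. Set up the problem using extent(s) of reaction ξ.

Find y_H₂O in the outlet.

0.398

Stoichiometric O₂ = 6.5 × 571 = 3712 mol; O₂ fed = 3712 × 1.294 = 4803 mol.
Fuel reacted = 0.85 × 571 → ξ = 485.3 mol.
Outlet (n = n₀ + ν ξ):
  C₄H₁₀: 571 − 1(485.3) = 85.65
  O₂: 4803 − 6.5(485.3) = 1648
  CO₂: 0 + 4(485.3) = 1941
  H₂O: 0 + 5(485.3) = 2427
Total out = 6102 mol; y_H₂O = 2427 / 6102 = 0.3977.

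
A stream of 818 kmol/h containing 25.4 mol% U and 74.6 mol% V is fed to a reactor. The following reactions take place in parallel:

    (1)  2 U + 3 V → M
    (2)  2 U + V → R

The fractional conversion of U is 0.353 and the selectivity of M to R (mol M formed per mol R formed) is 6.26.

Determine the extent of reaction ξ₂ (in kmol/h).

ξ₂ = 5.05 kmol/h

Conversion of U: U consumed = 0.353 × 207.8 = 73.34 kmol/h = 2ξ₁ + 2ξ₂.
Selectivity: 1ξ₁ / (1ξ₂) = 6.26 → ξ₁ = 6.26 ξ₂.
Substitute: (2·6.26 + 2) ξ₂ = 73.34 → ξ₂ = 5.051 kmol/h, ξ₁ = 31.62 kmol/h.
Outlet amounts (n = n₀ + Σ ν·ξ):
  U: 207.8 − 2(31.62) − 2(5.051) = 134.4
  V: 610.2 − 3(31.62) − 1(5.051) = 510.3
  M: 0 + 1(31.62) = 31.62
  R: 0 + 1(5.051) = 5.051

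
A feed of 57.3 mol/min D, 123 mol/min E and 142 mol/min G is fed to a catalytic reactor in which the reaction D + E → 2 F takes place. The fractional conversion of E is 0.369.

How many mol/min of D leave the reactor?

11.9 mol/min

E reacted = 0.369 × 123 = 45.39 mol/min; ν_E = −1, so ξ = 45.39/1 = 45.39 mol/min.
Outlet amounts (n = n₀ + ν ξ):
  D: 57.3 − 1(45.39) = 11.91
  E: 123 − 1(45.39) = 77.61
  F: 0 + 2(45.39) = 90.77
  G: 142 (inert)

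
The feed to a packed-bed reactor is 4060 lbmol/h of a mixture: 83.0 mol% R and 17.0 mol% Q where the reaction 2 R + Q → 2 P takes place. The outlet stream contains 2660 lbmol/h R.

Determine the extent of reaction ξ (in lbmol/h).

ξ = 355 lbmol/h

For R: n = n₀ − 2ξ → 2660 = 3370 − 2ξ, giving ξ = 354.9 lbmol/h.
Outlet amounts (n = n₀ + ν ξ):
  R: 3370 − 2(354.9) = 2660
  Q: 690.2 − 1(354.9) = 335.3
  P: 0 + 2(354.9) = 709.8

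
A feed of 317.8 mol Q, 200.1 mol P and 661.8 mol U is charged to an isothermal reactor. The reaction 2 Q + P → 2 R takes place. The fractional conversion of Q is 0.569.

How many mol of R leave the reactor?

181 mol

Q reacted = 0.569 × 317.8 = 180.8 mol; ν_Q = −2, so ξ = 180.8/2 = 90.41 mol.
Outlet amounts (n = n₀ + ν ξ):
  Q: 317.8 − 2(90.41) = 137
  P: 200.1 − 1(90.41) = 109.7
  R: 0 + 2(90.41) = 180.8
  U: 661.8 (inert)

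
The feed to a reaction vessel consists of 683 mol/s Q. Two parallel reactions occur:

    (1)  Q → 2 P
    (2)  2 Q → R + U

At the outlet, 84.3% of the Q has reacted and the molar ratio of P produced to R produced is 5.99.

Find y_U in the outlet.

0.112

Conversion of Q: Q consumed = 0.843 × 683 = 575.8 mol/s = 1ξ₁ + 2ξ₂.
Selectivity: 2ξ₁ / (1ξ₂) = 5.99 → ξ₁ = 2.995 ξ₂.
Substitute: (1·2.995 + 2) ξ₂ = 575.8 → ξ₂ = 115.3 mol/s, ξ₁ = 345.2 mol/s.
Outlet amounts (n = n₀ + Σ ν·ξ):
  Q: 683 − 1(345.2) − 2(115.3) = 107.2
  P: 0 + 2(345.2) = 690.5
  R: 0 + 1(115.3) = 115.3
  U: 0 + 1(115.3) = 115.3
Total out = 1028 mol/s; y_U = 115.3 / 1028 = 0.1121.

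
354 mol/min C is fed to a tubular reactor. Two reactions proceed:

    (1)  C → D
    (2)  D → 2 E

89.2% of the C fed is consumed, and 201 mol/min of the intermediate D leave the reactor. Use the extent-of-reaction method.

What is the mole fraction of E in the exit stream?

Conversion of C: C consumed = 1ξ₁ = 0.892 × 354 → ξ₁ = 315.8 mol/min.
D balance: n_D = 0 + 1ξ₁ − 1ξ₂ = 201 → ξ₂ = (1·315.8 − 201)/1 = 114.8 mol/min.
Outlet amounts (n = n₀ + Σ ν·ξ):
  C: 354 − 1(315.8) = 38.23
  D: 0 + 1(315.8) − 1(114.8) = 201
  E: 0 + 2(114.8) = 229.5
Total out = 468.8 mol/min; y_E = 229.5 / 468.8 = 0.4897.

0.49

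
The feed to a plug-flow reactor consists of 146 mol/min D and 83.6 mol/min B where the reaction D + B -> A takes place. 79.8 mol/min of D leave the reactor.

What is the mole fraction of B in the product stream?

0.106

For D: n = n₀ − 1ξ → 79.8 = 146 − 1ξ, giving ξ = 66.2 mol/min.
Outlet amounts (n = n₀ + ν ξ):
  D: 146 − 1(66.2) = 79.8
  B: 83.6 − 1(66.2) = 17.4
  A: 0 + 1(66.2) = 66.2
Total out = 163.4 mol/min; y_B = 17.4 / 163.4 = 0.1065.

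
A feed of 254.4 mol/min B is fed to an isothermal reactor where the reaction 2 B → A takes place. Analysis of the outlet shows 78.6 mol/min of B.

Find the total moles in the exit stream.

166 mol/min

For B: n = n₀ − 2ξ → 78.6 = 254.4 − 2ξ, giving ξ = 87.9 mol/min.
Outlet amounts (n = n₀ + ν ξ):
  B: 254.4 − 2(87.9) = 78.6
  A: 0 + 1(87.9) = 87.9
Total out = 78.6 + 87.9 = 166.5 mol/min.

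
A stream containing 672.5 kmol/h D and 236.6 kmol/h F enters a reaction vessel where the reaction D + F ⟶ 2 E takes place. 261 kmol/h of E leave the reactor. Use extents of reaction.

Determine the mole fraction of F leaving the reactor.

0.117

For E: n = n₀ + 2ξ → 261 = 0 + 2ξ, giving ξ = 130.5 kmol/h.
Outlet amounts (n = n₀ + ν ξ):
  D: 672.5 − 1(130.5) = 542
  F: 236.6 − 1(130.5) = 106.1
  E: 0 + 2(130.5) = 261
Total out = 909.1 kmol/h; y_F = 106.1 / 909.1 = 0.1167.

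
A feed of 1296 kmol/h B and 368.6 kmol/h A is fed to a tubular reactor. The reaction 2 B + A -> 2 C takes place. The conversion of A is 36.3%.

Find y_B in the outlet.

A reacted = 0.363 × 368.6 = 133.8 kmol/h; ν_A = −1, so ξ = 133.8/1 = 133.8 kmol/h.
Outlet amounts (n = n₀ + ν ξ):
  B: 1296 − 2(133.8) = 1028
  A: 368.6 − 1(133.8) = 234.8
  C: 0 + 2(133.8) = 267.6
Total out = 1531 kmol/h; y_B = 1028 / 1531 = 0.6718.

0.672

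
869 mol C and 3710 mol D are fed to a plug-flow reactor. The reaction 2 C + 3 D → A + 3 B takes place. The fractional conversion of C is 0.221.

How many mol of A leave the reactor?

C reacted = 0.221 × 869 = 192 mol; ν_C = −2, so ξ = 192/2 = 96.02 mol.
Outlet amounts (n = n₀ + ν ξ):
  C: 869 − 2(96.02) = 677
  D: 3710 − 3(96.02) = 3422
  A: 0 + 1(96.02) = 96.02
  B: 0 + 3(96.02) = 288.1

96 mol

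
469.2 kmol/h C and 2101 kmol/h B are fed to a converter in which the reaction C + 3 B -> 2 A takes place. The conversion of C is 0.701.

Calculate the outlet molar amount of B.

1110 kmol/h

C reacted = 0.701 × 469.2 = 328.9 kmol/h; ν_C = −1, so ξ = 328.9/1 = 328.9 kmol/h.
Outlet amounts (n = n₀ + ν ξ):
  C: 469.2 − 1(328.9) = 140.3
  B: 2101 − 3(328.9) = 1114
  A: 0 + 2(328.9) = 657.8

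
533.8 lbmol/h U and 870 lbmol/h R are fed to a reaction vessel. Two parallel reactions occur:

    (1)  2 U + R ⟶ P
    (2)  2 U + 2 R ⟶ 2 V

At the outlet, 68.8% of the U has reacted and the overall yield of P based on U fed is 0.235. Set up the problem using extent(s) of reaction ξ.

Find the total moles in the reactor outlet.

1040 lbmol/h

Yield of P: 1ξ₁ / 533.8 = 0.235 → ξ₁ = 125.4 lbmol/h.
Conversion of U: 2ξ₁ + 2ξ₂ = 0.688 × 533.8 = 367.3 → ξ₂ = 58.18 lbmol/h.
Outlet amounts (n = n₀ + Σ ν·ξ):
  U: 533.8 − 2(125.4) − 2(58.18) = 166.5
  R: 870 − 1(125.4) − 2(58.18) = 628.2
  P: 0 + 1(125.4) = 125.4
  V: 0 + 2(58.18) = 116.4
Total out = 166.5 + 628.2 + 125.4 + 116.4 = 1037 lbmol/h.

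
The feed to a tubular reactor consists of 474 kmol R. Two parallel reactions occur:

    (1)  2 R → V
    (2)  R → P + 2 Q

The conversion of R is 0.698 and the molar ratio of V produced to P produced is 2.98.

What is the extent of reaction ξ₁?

Conversion of R: R consumed = 0.698 × 474 = 330.9 kmol = 2ξ₁ + 1ξ₂.
Selectivity: 1ξ₁ / (1ξ₂) = 2.98 → ξ₁ = 2.98 ξ₂.
Substitute: (2·2.98 + 1) ξ₂ = 330.9 → ξ₂ = 47.54 kmol, ξ₁ = 141.7 kmol.
Outlet amounts (n = n₀ + Σ ν·ξ):
  R: 474 − 2(141.7) − 1(47.54) = 143.1
  V: 0 + 1(141.7) = 141.7
  P: 0 + 1(47.54) = 47.54
  Q: 0 + 2(47.54) = 95.07

ξ₁ = 142 kmol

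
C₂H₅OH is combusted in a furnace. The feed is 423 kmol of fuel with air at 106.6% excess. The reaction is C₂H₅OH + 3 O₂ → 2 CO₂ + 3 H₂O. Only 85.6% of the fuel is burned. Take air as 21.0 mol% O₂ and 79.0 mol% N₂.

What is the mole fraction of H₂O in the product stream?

0.0819

Stoichiometric O₂ = 3 × 423 = 1269 kmol; O₂ fed = 1269 × 2.066 = 2622 kmol.
N₂ fed = 2622 × 79/21 = 9863 kmol.
Fuel reacted = 0.856 × 423 → ξ = 362.1 kmol.
Outlet (n = n₀ + ν ξ):
  C₂H₅OH: 423 − 1(362.1) = 60.91
  O₂: 2622 − 3(362.1) = 1535
  N₂: 9863 (inert)
  CO₂: 0 + 2(362.1) = 724.2
  H₂O: 0 + 3(362.1) = 1086
Total out = 13270 kmol; y_H₂O = 1086 / 13270 = 0.08186.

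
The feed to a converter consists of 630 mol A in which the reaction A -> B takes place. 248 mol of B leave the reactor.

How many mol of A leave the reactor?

382 mol

For B: n = n₀ + 1ξ → 248 = 0 + 1ξ, giving ξ = 248 mol.
Outlet amounts (n = n₀ + ν ξ):
  A: 630 − 1(248) = 382
  B: 0 + 1(248) = 248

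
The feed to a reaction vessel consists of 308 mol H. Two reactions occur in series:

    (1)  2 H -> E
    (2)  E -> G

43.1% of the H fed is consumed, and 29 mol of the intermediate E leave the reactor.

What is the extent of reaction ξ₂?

ξ₂ = 37.4 mol

Conversion of H: H consumed = 2ξ₁ = 0.431 × 308 → ξ₁ = 66.37 mol.
E balance: n_E = 0 + 1ξ₁ − 1ξ₂ = 29 → ξ₂ = (1·66.37 − 29)/1 = 37.37 mol.
Outlet amounts (n = n₀ + Σ ν·ξ):
  H: 308 − 2(66.37) = 175.3
  E: 0 + 1(66.37) − 1(37.37) = 29
  G: 0 + 1(37.37) = 37.37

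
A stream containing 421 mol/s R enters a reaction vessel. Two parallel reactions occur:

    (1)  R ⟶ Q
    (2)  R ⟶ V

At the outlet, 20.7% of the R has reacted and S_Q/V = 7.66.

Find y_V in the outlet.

0.0239

Conversion of R: R consumed = 0.207 × 421 = 87.15 mol/s = 1ξ₁ + 1ξ₂.
Selectivity: 1ξ₁ / (1ξ₂) = 7.66 → ξ₁ = 7.66 ξ₂.
Substitute: (1·7.66 + 1) ξ₂ = 87.15 → ξ₂ = 10.06 mol/s, ξ₁ = 77.08 mol/s.
Outlet amounts (n = n₀ + Σ ν·ξ):
  R: 421 − 1(77.08) − 1(10.06) = 333.9
  Q: 0 + 1(77.08) = 77.08
  V: 0 + 1(10.06) = 10.06
Total out = 421 mol/s; y_V = 10.06 / 421 = 0.0239.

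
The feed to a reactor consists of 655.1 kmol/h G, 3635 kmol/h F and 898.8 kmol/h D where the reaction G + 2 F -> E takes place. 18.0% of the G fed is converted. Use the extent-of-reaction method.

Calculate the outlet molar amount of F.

3400 kmol/h

G reacted = 0.18 × 655.1 = 117.9 kmol/h; ν_G = −1, so ξ = 117.9/1 = 117.9 kmol/h.
Outlet amounts (n = n₀ + ν ξ):
  G: 655.1 − 1(117.9) = 537.2
  F: 3635 − 2(117.9) = 3399
  E: 0 + 1(117.9) = 117.9
  D: 898.8 (inert)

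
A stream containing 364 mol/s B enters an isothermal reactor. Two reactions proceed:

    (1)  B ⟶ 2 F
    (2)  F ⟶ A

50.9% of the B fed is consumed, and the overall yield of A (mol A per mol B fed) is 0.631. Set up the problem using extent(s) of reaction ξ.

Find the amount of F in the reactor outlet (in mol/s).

141 mol/s

Conversion of B: B consumed = 1ξ₁ = 0.509 × 364 → ξ₁ = 185.3 mol/s.
Yield of A: 1ξ₂ / 364 = 0.631 → ξ₂ = 229.7 mol/s.
Outlet amounts (n = n₀ + Σ ν·ξ):
  B: 364 − 1(185.3) = 178.7
  F: 0 + 2(185.3) − 1(229.7) = 140.9
  A: 0 + 1(229.7) = 229.7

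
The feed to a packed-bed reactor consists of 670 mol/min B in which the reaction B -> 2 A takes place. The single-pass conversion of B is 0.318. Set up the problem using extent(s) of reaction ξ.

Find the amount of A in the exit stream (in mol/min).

426 mol/min

B reacted = 0.318 × 670 = 213.1 mol/min; ν_B = −1, so ξ = 213.1/1 = 213.1 mol/min.
Outlet amounts (n = n₀ + ν ξ):
  B: 670 − 1(213.1) = 456.9
  A: 0 + 2(213.1) = 426.1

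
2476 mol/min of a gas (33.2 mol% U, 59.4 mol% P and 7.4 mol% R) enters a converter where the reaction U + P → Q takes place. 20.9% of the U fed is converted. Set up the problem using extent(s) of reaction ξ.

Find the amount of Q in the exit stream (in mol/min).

172 mol/min

U reacted = 0.209 × 822 = 171.8 mol/min; ν_U = −1, so ξ = 171.8/1 = 171.8 mol/min.
Outlet amounts (n = n₀ + ν ξ):
  U: 822 − 1(171.8) = 650.2
  P: 1471 − 1(171.8) = 1299
  Q: 0 + 1(171.8) = 171.8
  R: 183.2 (inert)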